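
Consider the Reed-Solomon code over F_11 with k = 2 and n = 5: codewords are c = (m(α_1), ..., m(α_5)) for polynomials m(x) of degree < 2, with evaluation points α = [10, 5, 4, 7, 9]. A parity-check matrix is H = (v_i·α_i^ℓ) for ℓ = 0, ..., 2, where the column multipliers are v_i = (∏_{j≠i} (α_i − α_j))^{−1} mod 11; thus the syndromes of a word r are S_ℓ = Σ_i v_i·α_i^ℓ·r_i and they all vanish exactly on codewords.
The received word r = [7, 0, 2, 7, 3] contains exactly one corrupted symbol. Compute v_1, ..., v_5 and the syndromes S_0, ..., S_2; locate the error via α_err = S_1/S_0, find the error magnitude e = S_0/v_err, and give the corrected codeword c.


S = (3, 8, 3), error at position 1, error magnitude e = 6, c = [1, 0, 2, 7, 3].

Step 1: column multipliers v_i = (∏_{j≠i}(α_i − α_j))^{−1} mod 11.
  i = 1 (α = 10): (10−5)(10−4)(10−7)(10−9) = 5·6·3·1 = 90 ≡ 2, so v_1 = 2^{−1} = 6 (mod 11).
  i = 2 (α = 5): (5−10)(5−4)(5−7)(5−9) = (−5)·1·(−2)·(−4) = −40 ≡ 4, so v_2 = 4^{−1} = 3 (mod 11).
  i = 3 (α = 4): (4−10)(4−5)(4−7)(4−9) = (−6)·(−1)·(−3)·(−5) = 90 ≡ 2, so v_3 = 2^{−1} = 6 (mod 11).
  i = 4 (α = 7): (7−10)(7−5)(7−4)(7−9) = (−3)·2·3·(−2) = 36 ≡ 3, so v_4 = 3^{−1} = 4 (mod 11).
  i = 5 (α = 9): (9−10)(9−5)(9−4)(9−7) = (−1)·4·5·2 = −40 ≡ 4, so v_5 = 4^{−1} = 3 (mod 11).
  v = [6, 3, 6, 4, 3].
Step 2: syndromes of r = [7, 0, 2, 7, 3] (all sums mod 11).
  S_0 = Σ v_i r_i = 6·7 + 3·0 + 6·2 + 4·7 + 3·3 = 91 ≡ 3.
  S_1 = Σ v_i α_i r_i = 6·10·7 + 3·5·0 + 6·4·2 + 4·7·7 + 3·9·3 = 745 ≡ 8.
  α_i^2 mod 11 = [1, 3, 5, 5, 4].
  S_2 = Σ v_i α_i^2 r_i = 6·1·7 + 3·3·0 + 6·5·2 + 4·5·7 + 3·4·3 = 278 ≡ 3.
  S = (3, 8, 3) ≠ 0, so r is not a codeword (an error is present).
Step 3: locate the error. For a single error e at position i, S_ℓ = v_i·e·α_i^ℓ, so α_err = S_1/S_0.
  S_0^{−1} = 3^{−1} = 4 (mod 11), so α_err = 8·4 = 32 ≡ 10 = α_1. Error position i = 1.
  Consistency check: S_2/S_1 = 3·7 = 21 ≡ 10 = α_err ✓ (single-error assumption holds).
Step 4: error magnitude e = S_0/v_1 = S_0·∏_{j≠1}(α_1 − α_j) = 3·2 = 6 ≡ 6 (mod 11).
Step 5: correct position 1: c_1 = r_1 − e = 7 − 6 ≡ 1 (mod 11). Hence c = [1, 0, 2, 7, 3].
  Check: interpolating c through the α_i gives m(x) = 10 + 9·x (degree < 2) with m(α_i) = c_i for every i, so c is indeed a codeword.


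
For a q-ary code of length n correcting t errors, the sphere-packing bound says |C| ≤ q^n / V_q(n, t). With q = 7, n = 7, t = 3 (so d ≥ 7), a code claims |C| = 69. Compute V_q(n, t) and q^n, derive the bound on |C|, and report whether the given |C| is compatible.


V_q(n, t) = 8359, q^n = 823543, Hamming bound = 98, |C| = 69 ≤ bound (satisfied).

Step 1: Compute V_q(n, t) = Σ_{j=0}^3 C(n, j) (q−1)^j.
  j = 0: C(7,0)·(6)^0 = 1·1 = 1.
  j = 1: C(7,1)·(6)^1 = 7·6 = 42.
  j = 2: C(7,2)·(6)^2 = 21·36 = 756.
  j = 3: C(7,3)·(6)^3 = 35·216 = 7560.
  V_q(n, t) = 1 + 42 + 756 + 7560 = 8359.
Step 2: q^n = 7^7 = 823543.
Step 3: Hamming bound ⌊q^n / V_q(n,t)⌋ = ⌊823543/8359⌋ = 98.
Step 4: Compare |C| = 69 to 98: satisfied.
The claimed |C| lies below the Hamming bound.


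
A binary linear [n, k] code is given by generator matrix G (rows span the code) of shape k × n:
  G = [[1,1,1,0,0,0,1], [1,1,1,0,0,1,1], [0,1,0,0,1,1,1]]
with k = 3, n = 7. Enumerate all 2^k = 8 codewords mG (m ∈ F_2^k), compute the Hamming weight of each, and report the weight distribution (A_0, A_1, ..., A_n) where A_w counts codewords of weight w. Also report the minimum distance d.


Weight distribution: A_0 = 1, A_1 = 1, A_3 = 2, A_4 = 3, A_5 = 1. Minimum distance d = 1.

Enumerate all 2^3 = 8 messages m ∈ F_2^3.
For each, compute codeword c = mG in F_2^7, then tally its weight.
  m = 000 → c = 0000000, weight = 0.
  m = 100 → c = 1110001, weight = 4.
  m = 010 → c = 1110011, weight = 5.
  m = 110 → c = 0000010, weight = 1.
  m = 001 → c = 0100111, weight = 4.
  m = 101 → c = 1010110, weight = 4.
  m = 011 → c = 1010100, weight = 3.
  m = 111 → c = 0100101, weight = 3.
Tally weights:
  weight 0: 1 codewords.
  weight 1: 1 codewords.
  weight 3: 2 codewords.
  weight 4: 3 codewords.
  weight 5: 1 codewords.
Minimum distance d = smallest w > 0 with A_w > 0 = 1.
Sanity: Σ A_w = 8 = 2^3 = 8 ✓.


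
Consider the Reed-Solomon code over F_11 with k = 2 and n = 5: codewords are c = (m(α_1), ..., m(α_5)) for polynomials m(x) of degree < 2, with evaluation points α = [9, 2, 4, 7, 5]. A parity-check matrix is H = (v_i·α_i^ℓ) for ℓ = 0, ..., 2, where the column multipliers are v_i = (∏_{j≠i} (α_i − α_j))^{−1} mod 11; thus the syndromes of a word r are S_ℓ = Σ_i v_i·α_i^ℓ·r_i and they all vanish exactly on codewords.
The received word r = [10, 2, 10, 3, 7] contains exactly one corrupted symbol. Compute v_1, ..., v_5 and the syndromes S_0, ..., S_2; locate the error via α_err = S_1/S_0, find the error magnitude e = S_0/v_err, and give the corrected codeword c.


S = (4, 5, 9), error at position 3, error magnitude e = 1, c = [10, 2, 9, 3, 7].

Step 1: column multipliers v_i = (∏_{j≠i}(α_i − α_j))^{−1} mod 11.
  i = 1 (α = 9): (9−2)(9−4)(9−7)(9−5) = 7·5·2·4 = 280 ≡ 5, so v_1 = 5^{−1} = 9 (mod 11).
  i = 2 (α = 2): (2−9)(2−4)(2−7)(2−5) = (−7)·(−2)·(−5)·(−3) = 210 ≡ 1, so v_2 = 1^{−1} = 1 (mod 11).
  i = 3 (α = 4): (4−9)(4−2)(4−7)(4−5) = (−5)·2·(−3)·(−1) = −30 ≡ 3, so v_3 = 3^{−1} = 4 (mod 11).
  i = 4 (α = 7): (7−9)(7−2)(7−4)(7−5) = (−2)·5·3·2 = −60 ≡ 6, so v_4 = 6^{−1} = 2 (mod 11).
  i = 5 (α = 5): (5−9)(5−2)(5−4)(5−7) = (−4)·3·1·(−2) = 24 ≡ 2, so v_5 = 2^{−1} = 6 (mod 11).
  v = [9, 1, 4, 2, 6].
Step 2: syndromes of r = [10, 2, 10, 3, 7] (all sums mod 11).
  S_0 = Σ v_i r_i = 9·10 + 1·2 + 4·10 + 2·3 + 6·7 = 180 ≡ 4.
  S_1 = Σ v_i α_i r_i = 9·9·10 + 1·2·2 + 4·4·10 + 2·7·3 + 6·5·7 = 1226 ≡ 5.
  α_i^2 mod 11 = [4, 4, 5, 5, 3].
  S_2 = Σ v_i α_i^2 r_i = 9·4·10 + 1·4·2 + 4·5·10 + 2·5·3 + 6·3·7 = 724 ≡ 9.
  S = (4, 5, 9) ≠ 0, so r is not a codeword (an error is present).
Step 3: locate the error. For a single error e at position i, S_ℓ = v_i·e·α_i^ℓ, so α_err = S_1/S_0.
  S_0^{−1} = 4^{−1} = 3 (mod 11), so α_err = 5·3 = 15 ≡ 4 = α_3. Error position i = 3.
  Consistency check: S_2/S_1 = 9·9 = 81 ≡ 4 = α_err ✓ (single-error assumption holds).
Step 4: error magnitude e = S_0/v_3 = S_0·∏_{j≠3}(α_3 − α_j) = 4·3 = 12 ≡ 1 (mod 11).
Step 5: correct position 3: c_3 = r_3 − e = 10 − 1 ≡ 9 (mod 11). Hence c = [10, 2, 9, 3, 7].
  Check: interpolating c through the α_i gives m(x) = 6 + 9·x (degree < 2) with m(α_i) = c_i for every i, so c is indeed a codeword.


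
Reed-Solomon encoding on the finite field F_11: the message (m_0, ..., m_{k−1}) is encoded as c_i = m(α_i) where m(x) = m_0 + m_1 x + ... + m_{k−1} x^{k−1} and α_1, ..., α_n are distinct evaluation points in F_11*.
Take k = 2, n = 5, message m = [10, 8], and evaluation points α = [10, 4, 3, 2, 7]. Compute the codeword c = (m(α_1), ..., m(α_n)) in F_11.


c = [2, 9, 1, 4, 0]

Message polynomial: m(x) = 10 + 8·x (mod 11).
For each evaluation point α_i, compute m(α_i) mod 11:
  α_1 = 10: Horner steps 8 → 2, so m(10) = 2.
  α_2 = 4: Horner steps 8 → 9, so m(4) = 9.
  α_3 = 3: Horner steps 8 → 1, so m(3) = 1.
  α_4 = 2: Horner steps 8 → 4, so m(2) = 4.
  α_5 = 7: Horner steps 8 → 0, so m(7) = 0.
Codeword c = [2, 9, 1, 4, 0] ∈ F_11^5.


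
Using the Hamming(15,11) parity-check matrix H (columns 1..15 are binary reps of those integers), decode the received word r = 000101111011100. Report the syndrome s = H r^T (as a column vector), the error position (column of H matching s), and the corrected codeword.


s = (1, 1, 1, 0)^T, error position = 14, corrected codeword c = 000101111011110

Compute s = H r^T mod 2 one row at a time:
  s_1 = 1 + 1 + 0 + 1 + 1 + 1 + 0 + 0 = 5 ≡ 1 (mod 2).
  s_2 = 1 + 0 + 1 + 1 + 1 + 1 + 0 + 0 = 5 ≡ 1 (mod 2).
  s_3 = 0 + 0 + 1 + 1 + 0 + 1 + 0 + 0 = 3 ≡ 1 (mod 2).
  s_4 = 0 + 0 + 0 + 1 + 1 + 1 + 1 + 0 = 4 ≡ 0 (mod 2).
s = (1, 1, 1, 0)^T — this equals column 14 of H (binary 1110), so error is at position 14.
Correct: flip bit 14 of r = 000101111011100 to get c = 000101111011110.


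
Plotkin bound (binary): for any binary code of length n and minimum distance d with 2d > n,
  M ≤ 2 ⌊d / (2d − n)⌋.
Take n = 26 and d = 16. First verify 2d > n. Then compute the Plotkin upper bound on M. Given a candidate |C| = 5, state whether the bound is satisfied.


Plotkin bound M ≤ 4; given |C| = 5 > bound (violated).

Check applicability: 2d = 32, n = 26.
2d − n = 6 > 0, so Plotkin applies.
Compute d/(2d−n) = 16/6 ≈ 2.6667.
⌊d/(2d−n)⌋ = 2.
Plotkin bound: M ≤ 2·2 = 4.
Given |C| = 5, check: VIOLATED.
This |C| is above the Plotkin bound, so no binary code with n = 26, d = 16 and 5 codewords exists.


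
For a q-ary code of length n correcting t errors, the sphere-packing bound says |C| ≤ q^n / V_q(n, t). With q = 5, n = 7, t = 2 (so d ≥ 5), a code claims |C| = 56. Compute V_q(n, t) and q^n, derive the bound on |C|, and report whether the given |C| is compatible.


V_q(n, t) = 365, q^n = 78125, Hamming bound = 214, |C| = 56 ≤ bound (satisfied).

Step 1: Compute V_q(n, t) = Σ_{j=0}^2 C(n, j) (q−1)^j.
  j = 0: C(7,0)·(4)^0 = 1·1 = 1.
  j = 1: C(7,1)·(4)^1 = 7·4 = 28.
  j = 2: C(7,2)·(4)^2 = 21·16 = 336.
  V_q(n, t) = 1 + 28 + 336 = 365.
Step 2: q^n = 5^7 = 78125.
Step 3: Hamming bound ⌊q^n / V_q(n,t)⌋ = ⌊78125/365⌋ = 214.
Step 4: Compare |C| = 56 to 214: satisfied.
The claimed |C| lies below the Hamming bound.


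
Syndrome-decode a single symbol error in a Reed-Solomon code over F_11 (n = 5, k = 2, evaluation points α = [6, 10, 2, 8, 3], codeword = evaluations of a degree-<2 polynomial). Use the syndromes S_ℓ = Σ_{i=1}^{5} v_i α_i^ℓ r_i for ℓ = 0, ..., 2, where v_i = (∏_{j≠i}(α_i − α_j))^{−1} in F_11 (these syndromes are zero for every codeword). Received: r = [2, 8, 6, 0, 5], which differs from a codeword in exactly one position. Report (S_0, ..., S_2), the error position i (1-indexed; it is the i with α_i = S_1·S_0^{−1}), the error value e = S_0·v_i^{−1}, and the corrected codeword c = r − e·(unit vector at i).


S = (4, 7, 4), error at position 2, error magnitude e = 10, c = [2, 9, 6, 0, 5].

Step 1: column multipliers v_i = (∏_{j≠i}(α_i − α_j))^{−1} mod 11.
  i = 1 (α = 6): (6−10)(6−2)(6−8)(6−3) = (−4)·4·(−2)·3 = 96 ≡ 8, so v_1 = 8^{−1} = 7 (mod 11).
  i = 2 (α = 10): (10−6)(10−2)(10−8)(10−3) = 4·8·2·7 = 448 ≡ 8, so v_2 = 8^{−1} = 7 (mod 11).
  i = 3 (α = 2): (2−6)(2−10)(2−8)(2−3) = (−4)·(−8)·(−6)·(−1) = 192 ≡ 5, so v_3 = 5^{−1} = 9 (mod 11).
  i = 4 (α = 8): (8−6)(8−10)(8−2)(8−3) = 2·(−2)·6·5 = −120 ≡ 1, so v_4 = 1^{−1} = 1 (mod 11).
  i = 5 (α = 3): (3−6)(3−10)(3−2)(3−8) = (−3)·(−7)·1·(−5) = −105 ≡ 5, so v_5 = 5^{−1} = 9 (mod 11).
  v = [7, 7, 9, 1, 9].
Step 2: syndromes of r = [2, 8, 6, 0, 5] (all sums mod 11).
  S_0 = Σ v_i r_i = 7·2 + 7·8 + 9·6 + 1·0 + 9·5 = 169 ≡ 4.
  S_1 = Σ v_i α_i r_i = 7·6·2 + 7·10·8 + 9·2·6 + 1·8·0 + 9·3·5 = 887 ≡ 7.
  α_i^2 mod 11 = [3, 1, 4, 9, 9].
  S_2 = Σ v_i α_i^2 r_i = 7·3·2 + 7·1·8 + 9·4·6 + 1·9·0 + 9·9·5 = 719 ≡ 4.
  S = (4, 7, 4) ≠ 0, so r is not a codeword (an error is present).
Step 3: locate the error. For a single error e at position i, S_ℓ = v_i·e·α_i^ℓ, so α_err = S_1/S_0.
  S_0^{−1} = 4^{−1} = 3 (mod 11), so α_err = 7·3 = 21 ≡ 10 = α_2. Error position i = 2.
  Consistency check: S_2/S_1 = 4·8 = 32 ≡ 10 = α_err ✓ (single-error assumption holds).
Step 4: error magnitude e = S_0/v_2 = S_0·∏_{j≠2}(α_2 − α_j) = 4·8 = 32 ≡ 10 (mod 11).
Step 5: correct position 2: c_2 = r_2 − e = 8 − 10 ≡ 9 (mod 11). Hence c = [2, 9, 6, 0, 5].
  Check: interpolating c through the α_i gives m(x) = 8 + 10·x (degree < 2) with m(α_i) = c_i for every i, so c is indeed a codeword.


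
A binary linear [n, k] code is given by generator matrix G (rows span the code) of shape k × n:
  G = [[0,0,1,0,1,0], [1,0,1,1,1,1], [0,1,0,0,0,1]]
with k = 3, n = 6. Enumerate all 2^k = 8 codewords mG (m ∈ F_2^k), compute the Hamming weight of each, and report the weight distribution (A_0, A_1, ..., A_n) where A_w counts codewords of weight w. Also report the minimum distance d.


Weight distribution: A_0 = 1, A_2 = 2, A_3 = 2, A_4 = 1, A_5 = 2. Minimum distance d = 2.

Enumerate all 2^3 = 8 messages m ∈ F_2^3.
For each, compute codeword c = mG in F_2^6, then tally its weight.
  m = 000 → c = 000000, weight = 0.
  m = 100 → c = 001010, weight = 2.
  m = 010 → c = 101111, weight = 5.
  m = 110 → c = 100101, weight = 3.
  m = 001 → c = 010001, weight = 2.
  m = 101 → c = 011011, weight = 4.
  m = 011 → c = 111110, weight = 5.
  m = 111 → c = 110100, weight = 3.
Tally weights:
  weight 0: 1 codewords.
  weight 2: 2 codewords.
  weight 3: 2 codewords.
  weight 4: 1 codewords.
  weight 5: 2 codewords.
Minimum distance d = smallest w > 0 with A_w > 0 = 2.
Sanity: Σ A_w = 8 = 2^3 = 8 ✓.


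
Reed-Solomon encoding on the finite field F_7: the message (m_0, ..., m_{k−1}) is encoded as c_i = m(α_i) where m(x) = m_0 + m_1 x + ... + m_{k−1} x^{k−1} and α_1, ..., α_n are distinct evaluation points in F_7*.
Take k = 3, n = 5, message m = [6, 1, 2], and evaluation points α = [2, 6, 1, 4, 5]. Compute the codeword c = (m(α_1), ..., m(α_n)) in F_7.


c = [2, 0, 2, 0, 5]

Message polynomial: m(x) = 6 + 1·x + 2·x^2 (mod 7).
For each evaluation point α_i, compute m(α_i) mod 7:
  α_1 = 2: Horner steps 2 → 5 → 2, so m(2) = 2.
  α_2 = 6: Horner steps 2 → 6 → 0, so m(6) = 0.
  α_3 = 1: Horner steps 2 → 3 → 2, so m(1) = 2.
  α_4 = 4: Horner steps 2 → 2 → 0, so m(4) = 0.
  α_5 = 5: Horner steps 2 → 4 → 5, so m(5) = 5.
Codeword c = [2, 0, 2, 0, 5] ∈ F_7^5.


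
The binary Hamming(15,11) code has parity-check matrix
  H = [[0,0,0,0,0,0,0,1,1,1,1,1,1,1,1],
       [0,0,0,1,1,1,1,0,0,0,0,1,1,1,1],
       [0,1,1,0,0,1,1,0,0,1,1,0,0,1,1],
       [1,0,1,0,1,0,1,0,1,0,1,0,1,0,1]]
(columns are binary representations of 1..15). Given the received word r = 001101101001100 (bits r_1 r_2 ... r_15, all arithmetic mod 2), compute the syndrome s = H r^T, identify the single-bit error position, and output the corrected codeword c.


s = (1, 1, 1, 0)^T, error position = 14, corrected codeword c = 001101101001110

Compute s = H r^T mod 2 one row at a time:
  s_1 = 0 + 1 + 0 + 0 + 1 + 1 + 0 + 0 = 3 ≡ 1 (mod 2).
  s_2 = 1 + 0 + 1 + 1 + 1 + 1 + 0 + 0 = 5 ≡ 1 (mod 2).
  s_3 = 0 + 1 + 1 + 1 + 0 + 0 + 0 + 0 = 3 ≡ 1 (mod 2).
  s_4 = 0 + 1 + 0 + 1 + 1 + 0 + 1 + 0 = 4 ≡ 0 (mod 2).
s = (1, 1, 1, 0)^T — this equals column 14 of H (binary 1110), so error is at position 14.
Correct: flip bit 14 of r = 001101101001100 to get c = 001101101001110.


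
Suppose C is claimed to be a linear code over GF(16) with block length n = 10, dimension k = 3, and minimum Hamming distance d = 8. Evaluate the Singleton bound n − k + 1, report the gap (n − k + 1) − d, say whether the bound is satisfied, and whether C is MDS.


Singleton RHS = n − k + 1 = 8, slack = 0, bound satisfied, MDS.

Singleton bound: d ≤ n − k + 1.
Here n = 10, k = 3, so n − k + 1 = 8.
Given d = 8, check d ≤ 8: YES.
Slack = (n − k + 1) − d = 0.
The code is MDS (slack = 0).
Description: the claimed parameters are [10, 3, 8]_16; such a code would be MDS (meets Singleton bound).


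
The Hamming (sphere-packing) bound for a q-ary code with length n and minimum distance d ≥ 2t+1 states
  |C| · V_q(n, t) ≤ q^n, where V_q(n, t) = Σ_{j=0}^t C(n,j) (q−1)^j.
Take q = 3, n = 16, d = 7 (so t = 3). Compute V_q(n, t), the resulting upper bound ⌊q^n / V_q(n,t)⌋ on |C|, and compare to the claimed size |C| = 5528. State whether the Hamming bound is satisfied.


V_q(n, t) = 4993, q^n = 43046721, Hamming bound = 8621, |C| = 5528 ≤ bound (satisfied).

Step 1: Compute V_q(n, t) = Σ_{j=0}^3 C(n, j) (q−1)^j.
  j = 0: C(16,0)·(2)^0 = 1·1 = 1.
  j = 1: C(16,1)·(2)^1 = 16·2 = 32.
  j = 2: C(16,2)·(2)^2 = 120·4 = 480.
  j = 3: C(16,3)·(2)^3 = 560·8 = 4480.
  V_q(n, t) = 1 + 32 + 480 + 4480 = 4993.
Step 2: q^n = 3^16 = 43046721.
Step 3: Hamming bound ⌊q^n / V_q(n,t)⌋ = ⌊43046721/4993⌋ = 8621.
Step 4: Compare |C| = 5528 to 8621: satisfied.
The claimed |C| lies below the Hamming bound.


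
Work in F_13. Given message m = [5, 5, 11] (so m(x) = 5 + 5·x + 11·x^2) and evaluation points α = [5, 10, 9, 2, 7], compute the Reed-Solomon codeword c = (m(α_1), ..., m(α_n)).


c = [6, 11, 5, 7, 7]

Message polynomial: m(x) = 5 + 5·x + 11·x^2 (mod 13).
For each evaluation point α_i, compute m(α_i) mod 13:
  α_1 = 5: Horner steps 11 → 8 → 6, so m(5) = 6.
  α_2 = 10: Horner steps 11 → 11 → 11, so m(10) = 11.
  α_3 = 9: Horner steps 11 → 0 → 5, so m(9) = 5.
  α_4 = 2: Horner steps 11 → 1 → 7, so m(2) = 7.
  α_5 = 7: Horner steps 11 → 4 → 7, so m(7) = 7.
Codeword c = [6, 11, 5, 7, 7] ∈ F_13^5.


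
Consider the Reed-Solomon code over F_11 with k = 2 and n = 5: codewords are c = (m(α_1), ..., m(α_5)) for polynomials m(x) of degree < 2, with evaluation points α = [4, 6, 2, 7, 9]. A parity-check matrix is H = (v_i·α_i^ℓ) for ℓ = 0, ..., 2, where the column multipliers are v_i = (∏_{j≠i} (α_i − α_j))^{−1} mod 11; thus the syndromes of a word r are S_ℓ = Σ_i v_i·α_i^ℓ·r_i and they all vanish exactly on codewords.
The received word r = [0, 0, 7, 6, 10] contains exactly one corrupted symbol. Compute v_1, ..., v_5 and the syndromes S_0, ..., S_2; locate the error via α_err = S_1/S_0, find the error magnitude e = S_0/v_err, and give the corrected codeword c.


S = (9, 10, 5), error at position 2, error magnitude e = 7, c = [0, 4, 7, 6, 10].

Step 1: column multipliers v_i = (∏_{j≠i}(α_i − α_j))^{−1} mod 11.
  i = 1 (α = 4): (4−6)(4−2)(4−7)(4−9) = (−2)·2·(−3)·(−5) = −60 ≡ 6, so v_1 = 6^{−1} = 2 (mod 11).
  i = 2 (α = 6): (6−4)(6−2)(6−7)(6−9) = 2·4·(−1)·(−3) = 24 ≡ 2, so v_2 = 2^{−1} = 6 (mod 11).
  i = 3 (α = 2): (2−4)(2−6)(2−7)(2−9) = (−2)·(−4)·(−5)·(−7) = 280 ≡ 5, so v_3 = 5^{−1} = 9 (mod 11).
  i = 4 (α = 7): (7−4)(7−6)(7−2)(7−9) = 3·1·5·(−2) = −30 ≡ 3, so v_4 = 3^{−1} = 4 (mod 11).
  i = 5 (α = 9): (9−4)(9−6)(9−2)(9−7) = 5·3·7·2 = 210 ≡ 1, so v_5 = 1^{−1} = 1 (mod 11).
  v = [2, 6, 9, 4, 1].
Step 2: syndromes of r = [0, 0, 7, 6, 10] (all sums mod 11).
  S_0 = Σ v_i r_i = 2·0 + 6·0 + 9·7 + 4·6 + 1·10 = 97 ≡ 9.
  S_1 = Σ v_i α_i r_i = 2·4·0 + 6·6·0 + 9·2·7 + 4·7·6 + 1·9·10 = 384 ≡ 10.
  α_i^2 mod 11 = [5, 3, 4, 5, 4].
  S_2 = Σ v_i α_i^2 r_i = 2·5·0 + 6·3·0 + 9·4·7 + 4·5·6 + 1·4·10 = 412 ≡ 5.
  S = (9, 10, 5) ≠ 0, so r is not a codeword (an error is present).
Step 3: locate the error. For a single error e at position i, S_ℓ = v_i·e·α_i^ℓ, so α_err = S_1/S_0.
  S_0^{−1} = 9^{−1} = 5 (mod 11), so α_err = 10·5 = 50 ≡ 6 = α_2. Error position i = 2.
  Consistency check: S_2/S_1 = 5·10 = 50 ≡ 6 = α_err ✓ (single-error assumption holds).
Step 4: error magnitude e = S_0/v_2 = S_0·∏_{j≠2}(α_2 − α_j) = 9·2 = 18 ≡ 7 (mod 11).
Step 5: correct position 2: c_2 = r_2 − e = 0 − 7 ≡ 4 (mod 11). Hence c = [0, 4, 7, 6, 10].
  Check: interpolating c through the α_i gives m(x) = 3 + 2·x (degree < 2) with m(α_i) = c_i for every i, so c is indeed a codeword.


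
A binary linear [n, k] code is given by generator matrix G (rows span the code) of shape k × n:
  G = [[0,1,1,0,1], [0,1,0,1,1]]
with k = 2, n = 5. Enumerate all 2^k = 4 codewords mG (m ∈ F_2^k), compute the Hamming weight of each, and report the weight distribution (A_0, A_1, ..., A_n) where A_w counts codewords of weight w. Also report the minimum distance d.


Weight distribution: A_0 = 1, A_2 = 1, A_3 = 2. Minimum distance d = 2.

Enumerate all 2^2 = 4 messages m ∈ F_2^2.
For each, compute codeword c = mG in F_2^5, then tally its weight.
  m = 00 → c = 00000, weight = 0.
  m = 10 → c = 01101, weight = 3.
  m = 01 → c = 01011, weight = 3.
  m = 11 → c = 00110, weight = 2.
Tally weights:
  weight 0: 1 codewords.
  weight 2: 1 codewords.
  weight 3: 2 codewords.
Minimum distance d = smallest w > 0 with A_w > 0 = 2.
Sanity: Σ A_w = 4 = 2^2 = 4 ✓.


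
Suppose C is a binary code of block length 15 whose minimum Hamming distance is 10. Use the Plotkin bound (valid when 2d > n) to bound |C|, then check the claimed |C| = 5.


Plotkin bound M ≤ 4; given |C| = 5 > bound (violated).

Check applicability: 2d = 20, n = 15.
2d − n = 5 > 0, so Plotkin applies.
Compute d/(2d−n) = 10/5 ≈ 2.0000.
⌊d/(2d−n)⌋ = 2.
Plotkin bound: M ≤ 2·2 = 4.
Given |C| = 5, check: VIOLATED.
This |C| is above the Plotkin bound, so no binary code with n = 15, d = 10 and 5 codewords exists.


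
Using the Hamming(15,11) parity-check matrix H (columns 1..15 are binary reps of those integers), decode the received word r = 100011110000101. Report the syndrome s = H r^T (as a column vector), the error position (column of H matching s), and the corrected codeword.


s = (1, 1, 1, 1)^T, error position = 15, corrected codeword c = 100011110000100

Compute s = H r^T mod 2 one row at a time:
  s_1 = 1 + 0 + 0 + 0 + 0 + 1 + 0 + 1 = 3 ≡ 1 (mod 2).
  s_2 = 0 + 1 + 1 + 1 + 0 + 1 + 0 + 1 = 5 ≡ 1 (mod 2).
  s_3 = 0 + 0 + 1 + 1 + 0 + 0 + 0 + 1 = 3 ≡ 1 (mod 2).
  s_4 = 1 + 0 + 1 + 1 + 0 + 0 + 1 + 1 = 5 ≡ 1 (mod 2).
s = (1, 1, 1, 1)^T — this equals column 15 of H (binary 1111), so error is at position 15.
Correct: flip bit 15 of r = 100011110000101 to get c = 100011110000100.


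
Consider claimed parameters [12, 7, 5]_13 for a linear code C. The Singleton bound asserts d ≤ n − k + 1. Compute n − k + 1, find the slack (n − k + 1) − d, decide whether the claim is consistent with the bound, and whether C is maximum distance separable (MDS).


Singleton RHS = n − k + 1 = 6, slack = 1, bound satisfied, not MDS.

Singleton bound: d ≤ n − k + 1.
Here n = 12, k = 7, so n − k + 1 = 6.
Given d = 5, check d ≤ 6: YES.
Slack = (n − k + 1) − d = 1.
The code is NOT MDS (slack = 1 > 0).
Description: the claimed parameters are [12, 7, 5]_13; such a code would be non-MDS.


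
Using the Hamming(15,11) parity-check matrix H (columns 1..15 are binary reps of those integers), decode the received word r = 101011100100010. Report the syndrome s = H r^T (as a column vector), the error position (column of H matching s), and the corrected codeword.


s = (0, 0, 1, 0)^T, error position = 2, corrected codeword c = 111011100100010

Compute s = H r^T mod 2 one row at a time:
  s_1 = 0 + 0 + 1 + 0 + 0 + 0 + 1 + 0 = 2 ≡ 0 (mod 2).
  s_2 = 0 + 1 + 1 + 1 + 0 + 0 + 1 + 0 = 4 ≡ 0 (mod 2).
  s_3 = 0 + 1 + 1 + 1 + 1 + 0 + 1 + 0 = 5 ≡ 1 (mod 2).
  s_4 = 1 + 1 + 1 + 1 + 0 + 0 + 0 + 0 = 4 ≡ 0 (mod 2).
s = (0, 0, 1, 0)^T — this equals column 2 of H (binary 0010), so error is at position 2.
Correct: flip bit 2 of r = 101011100100010 to get c = 111011100100010.


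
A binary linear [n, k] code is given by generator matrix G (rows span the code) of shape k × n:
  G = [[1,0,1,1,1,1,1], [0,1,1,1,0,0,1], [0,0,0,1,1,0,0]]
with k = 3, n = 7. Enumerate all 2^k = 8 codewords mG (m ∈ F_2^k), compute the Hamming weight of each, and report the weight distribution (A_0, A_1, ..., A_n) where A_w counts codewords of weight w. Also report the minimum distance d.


Weight distribution: A_0 = 1, A_2 = 1, A_4 = 5, A_6 = 1. Minimum distance d = 2.

Enumerate all 2^3 = 8 messages m ∈ F_2^3.
For each, compute codeword c = mG in F_2^7, then tally its weight.
  m = 000 → c = 0000000, weight = 0.
  m = 100 → c = 1011111, weight = 6.
  m = 010 → c = 0111001, weight = 4.
  m = 110 → c = 1100110, weight = 4.
  m = 001 → c = 0001100, weight = 2.
  m = 101 → c = 1010011, weight = 4.
  m = 011 → c = 0110101, weight = 4.
  m = 111 → c = 1101010, weight = 4.
Tally weights:
  weight 0: 1 codewords.
  weight 2: 1 codewords.
  weight 4: 5 codewords.
  weight 6: 1 codewords.
Minimum distance d = smallest w > 0 with A_w > 0 = 2.
Sanity: Σ A_w = 8 = 2^3 = 8 ✓.


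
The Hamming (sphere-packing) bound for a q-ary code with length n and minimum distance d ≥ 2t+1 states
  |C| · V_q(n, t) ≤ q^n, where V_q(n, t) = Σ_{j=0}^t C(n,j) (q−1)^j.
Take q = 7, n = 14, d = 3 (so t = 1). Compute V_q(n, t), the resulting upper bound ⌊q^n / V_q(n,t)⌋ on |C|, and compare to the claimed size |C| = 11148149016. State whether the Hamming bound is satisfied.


V_q(n, t) = 85, q^n = 678223072849, Hamming bound = 7979094974, |C| = 11148149016 > bound (violated).

Step 1: Compute V_q(n, t) = Σ_{j=0}^1 C(n, j) (q−1)^j.
  j = 0: C(14,0)·(6)^0 = 1·1 = 1.
  j = 1: C(14,1)·(6)^1 = 14·6 = 84.
  V_q(n, t) = 1 + 84 = 85.
Step 2: q^n = 7^14 = 678223072849.
Step 3: Hamming bound ⌊q^n / V_q(n,t)⌋ = ⌊678223072849/85⌋ = 7979094974.
Step 4: Compare |C| = 11148149016 to 7979094974: violated.
The claimed |C| lies above the Hamming bound, so no 7-ary code of length 14 with d ≥ 3 can have 11148149016 codewords.


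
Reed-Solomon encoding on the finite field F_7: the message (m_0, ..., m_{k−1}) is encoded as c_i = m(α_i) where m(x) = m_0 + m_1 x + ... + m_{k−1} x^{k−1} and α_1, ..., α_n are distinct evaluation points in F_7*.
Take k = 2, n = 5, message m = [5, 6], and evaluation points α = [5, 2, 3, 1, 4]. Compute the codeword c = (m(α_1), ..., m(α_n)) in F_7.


c = [0, 3, 2, 4, 1]

Message polynomial: m(x) = 5 + 6·x (mod 7).
For each evaluation point α_i, compute m(α_i) mod 7:
  α_1 = 5: Horner steps 6 → 0, so m(5) = 0.
  α_2 = 2: Horner steps 6 → 3, so m(2) = 3.
  α_3 = 3: Horner steps 6 → 2, so m(3) = 2.
  α_4 = 1: Horner steps 6 → 4, so m(1) = 4.
  α_5 = 4: Horner steps 6 → 1, so m(4) = 1.
Codeword c = [0, 3, 2, 4, 1] ∈ F_7^5.


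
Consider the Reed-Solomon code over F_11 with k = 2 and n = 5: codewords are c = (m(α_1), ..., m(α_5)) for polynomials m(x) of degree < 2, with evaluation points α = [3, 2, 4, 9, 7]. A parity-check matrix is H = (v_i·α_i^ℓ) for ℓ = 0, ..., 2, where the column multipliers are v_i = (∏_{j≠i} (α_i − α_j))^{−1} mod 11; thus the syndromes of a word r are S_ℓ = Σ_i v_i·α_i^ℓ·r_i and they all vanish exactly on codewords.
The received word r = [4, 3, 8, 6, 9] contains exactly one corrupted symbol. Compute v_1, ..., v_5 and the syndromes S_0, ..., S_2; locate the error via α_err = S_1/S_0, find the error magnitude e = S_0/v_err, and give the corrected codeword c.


S = (9, 7, 3), error at position 2, error magnitude e = 3, c = [4, 0, 8, 6, 9].

Step 1: column multipliers v_i = (∏_{j≠i}(α_i − α_j))^{−1} mod 11.
  i = 1 (α = 3): (3−2)(3−4)(3−9)(3−7) = 1·(−1)·(−6)·(−4) = −24 ≡ 9, so v_1 = 9^{−1} = 5 (mod 11).
  i = 2 (α = 2): (2−3)(2−4)(2−9)(2−7) = (−1)·(−2)·(−7)·(−5) = 70 ≡ 4, so v_2 = 4^{−1} = 3 (mod 11).
  i = 3 (α = 4): (4−3)(4−2)(4−9)(4−7) = 1·2·(−5)·(−3) = 30 ≡ 8, so v_3 = 8^{−1} = 7 (mod 11).
  i = 4 (α = 9): (9−3)(9−2)(9−4)(9−7) = 6·7·5·2 = 420 ≡ 2, so v_4 = 2^{−1} = 6 (mod 11).
  i = 5 (α = 7): (7−3)(7−2)(7−4)(7−9) = 4·5·3·(−2) = −120 ≡ 1, so v_5 = 1^{−1} = 1 (mod 11).
  v = [5, 3, 7, 6, 1].
Step 2: syndromes of r = [4, 3, 8, 6, 9] (all sums mod 11).
  S_0 = Σ v_i r_i = 5·4 + 3·3 + 7·8 + 6·6 + 1·9 = 130 ≡ 9.
  S_1 = Σ v_i α_i r_i = 5·3·4 + 3·2·3 + 7·4·8 + 6·9·6 + 1·7·9 = 689 ≡ 7.
  α_i^2 mod 11 = [9, 4, 5, 4, 5].
  S_2 = Σ v_i α_i^2 r_i = 5·9·4 + 3·4·3 + 7·5·8 + 6·4·6 + 1·5·9 = 685 ≡ 3.
  S = (9, 7, 3) ≠ 0, so r is not a codeword (an error is present).
Step 3: locate the error. For a single error e at position i, S_ℓ = v_i·e·α_i^ℓ, so α_err = S_1/S_0.
  S_0^{−1} = 9^{−1} = 5 (mod 11), so α_err = 7·5 = 35 ≡ 2 = α_2. Error position i = 2.
  Consistency check: S_2/S_1 = 3·8 = 24 ≡ 2 = α_err ✓ (single-error assumption holds).
Step 4: error magnitude e = S_0/v_2 = S_0·∏_{j≠2}(α_2 − α_j) = 9·4 = 36 ≡ 3 (mod 11).
Step 5: correct position 2: c_2 = r_2 − e = 3 − 3 ≡ 0 (mod 11). Hence c = [4, 0, 8, 6, 9].
  Check: interpolating c through the α_i gives m(x) = 3 + 4·x (degree < 2) with m(α_i) = c_i for every i, so c is indeed a codeword.


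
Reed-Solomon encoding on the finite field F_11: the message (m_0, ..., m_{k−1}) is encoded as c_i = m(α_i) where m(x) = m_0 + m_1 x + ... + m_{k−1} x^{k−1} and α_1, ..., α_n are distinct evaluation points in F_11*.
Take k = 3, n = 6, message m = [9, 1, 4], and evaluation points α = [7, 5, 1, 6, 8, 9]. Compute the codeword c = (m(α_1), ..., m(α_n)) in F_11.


c = [3, 4, 3, 5, 9, 1]

Message polynomial: m(x) = 9 + 1·x + 4·x^2 (mod 11).
For each evaluation point α_i, compute m(α_i) mod 11:
  α_1 = 7: Horner steps 4 → 7 → 3, so m(7) = 3.
  α_2 = 5: Horner steps 4 → 10 → 4, so m(5) = 4.
  α_3 = 1: Horner steps 4 → 5 → 3, so m(1) = 3.
  α_4 = 6: Horner steps 4 → 3 → 5, so m(6) = 5.
  α_5 = 8: Horner steps 4 → 0 → 9, so m(8) = 9.
  α_6 = 9: Horner steps 4 → 4 → 1, so m(9) = 1.
Codeword c = [3, 4, 3, 5, 9, 1] ∈ F_11^6.


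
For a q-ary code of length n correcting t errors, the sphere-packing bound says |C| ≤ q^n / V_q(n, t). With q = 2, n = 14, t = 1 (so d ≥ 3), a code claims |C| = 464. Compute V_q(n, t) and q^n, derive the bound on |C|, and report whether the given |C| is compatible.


V_q(n, t) = 15, q^n = 16384, Hamming bound = 1092, |C| = 464 ≤ bound (satisfied).

Step 1: Compute V_q(n, t) = Σ_{j=0}^1 C(n, j) (q−1)^j.
  j = 0: C(14,0)·(1)^0 = 1·1 = 1.
  j = 1: C(14,1)·(1)^1 = 14·1 = 14.
  V_q(n, t) = 1 + 14 = 15.
Step 2: q^n = 2^14 = 16384.
Step 3: Hamming bound ⌊q^n / V_q(n,t)⌋ = ⌊16384/15⌋ = 1092.
Step 4: Compare |C| = 464 to 1092: satisfied.
The claimed |C| lies below the Hamming bound.


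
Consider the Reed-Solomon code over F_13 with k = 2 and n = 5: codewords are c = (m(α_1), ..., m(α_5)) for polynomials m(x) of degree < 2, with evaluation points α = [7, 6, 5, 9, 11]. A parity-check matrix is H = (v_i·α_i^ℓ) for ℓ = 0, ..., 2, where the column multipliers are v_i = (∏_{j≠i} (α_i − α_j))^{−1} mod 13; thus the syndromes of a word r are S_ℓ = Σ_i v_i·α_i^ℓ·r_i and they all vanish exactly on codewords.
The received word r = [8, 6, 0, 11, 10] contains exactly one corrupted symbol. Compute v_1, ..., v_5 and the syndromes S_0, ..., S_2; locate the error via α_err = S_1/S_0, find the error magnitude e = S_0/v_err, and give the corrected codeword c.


S = (3, 8, 4), error at position 1, error magnitude e = 9, c = [12, 6, 0, 11, 10].

Step 1: column multipliers v_i = (∏_{j≠i}(α_i − α_j))^{−1} mod 13.
  i = 1 (α = 7): (7−6)(7−5)(7−9)(7−11) = 1·2·(−2)·(−4) = 16 ≡ 3, so v_1 = 3^{−1} = 9 (mod 13).
  i = 2 (α = 6): (6−7)(6−5)(6−9)(6−11) = (−1)·1·(−3)·(−5) = −15 ≡ 11, so v_2 = 11^{−1} = 6 (mod 13).
  i = 3 (α = 5): (5−7)(5−6)(5−9)(5−11) = (−2)·(−1)·(−4)·(−6) = 48 ≡ 9, so v_3 = 9^{−1} = 3 (mod 13).
  i = 4 (α = 9): (9−7)(9−6)(9−5)(9−11) = 2·3·4·(−2) = −48 ≡ 4, so v_4 = 4^{−1} = 10 (mod 13).
  i = 5 (α = 11): (11−7)(11−6)(11−5)(11−9) = 4·5·6·2 = 240 ≡ 6, so v_5 = 6^{−1} = 11 (mod 13).
  v = [9, 6, 3, 10, 11].
Step 2: syndromes of r = [8, 6, 0, 11, 10] (all sums mod 13).
  S_0 = Σ v_i r_i = 9·8 + 6·6 + 3·0 + 10·11 + 11·10 = 328 ≡ 3.
  S_1 = Σ v_i α_i r_i = 9·7·8 + 6·6·6 + 3·5·0 + 10·9·11 + 11·11·10 = 2920 ≡ 8.
  α_i^2 mod 13 = [10, 10, 12, 3, 4].
  S_2 = Σ v_i α_i^2 r_i = 9·10·8 + 6·10·6 + 3·12·0 + 10·3·11 + 11·4·10 = 1850 ≡ 4.
  S = (3, 8, 4) ≠ 0, so r is not a codeword (an error is present).
Step 3: locate the error. For a single error e at position i, S_ℓ = v_i·e·α_i^ℓ, so α_err = S_1/S_0.
  S_0^{−1} = 3^{−1} = 9 (mod 13), so α_err = 8·9 = 72 ≡ 7 = α_1. Error position i = 1.
  Consistency check: S_2/S_1 = 4·5 = 20 ≡ 7 = α_err ✓ (single-error assumption holds).
Step 4: error magnitude e = S_0/v_1 = S_0·∏_{j≠1}(α_1 − α_j) = 3·3 = 9 ≡ 9 (mod 13).
Step 5: correct position 1: c_1 = r_1 − e = 8 − 9 ≡ 12 (mod 13). Hence c = [12, 6, 0, 11, 10].
  Check: interpolating c through the α_i gives m(x) = 9 + 6·x (degree < 2) with m(α_i) = c_i for every i, so c is indeed a codeword.


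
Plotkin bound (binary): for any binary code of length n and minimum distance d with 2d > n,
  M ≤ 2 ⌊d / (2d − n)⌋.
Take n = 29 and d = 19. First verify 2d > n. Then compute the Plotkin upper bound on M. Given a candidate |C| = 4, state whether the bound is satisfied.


Plotkin bound M ≤ 4; given |C| = 4 ≤ bound (satisfied).

Check applicability: 2d = 38, n = 29.
2d − n = 9 > 0, so Plotkin applies.
Compute d/(2d−n) = 19/9 ≈ 2.1111.
⌊d/(2d−n)⌋ = 2.
Plotkin bound: M ≤ 2·2 = 4.
Given |C| = 4, check: satisfied.
This |C| is at the Plotkin bound.


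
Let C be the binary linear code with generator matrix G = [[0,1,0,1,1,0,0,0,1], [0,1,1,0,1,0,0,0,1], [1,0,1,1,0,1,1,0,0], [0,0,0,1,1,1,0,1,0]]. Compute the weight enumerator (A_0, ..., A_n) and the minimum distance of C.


Weight distribution: A_0 = 1, A_2 = 1, A_3 = 1, A_4 = 5, A_5 = 4, A_6 = 1, A_7 = 3. Minimum distance d = 2.

Enumerate all 2^4 = 16 messages m ∈ F_2^4.
For each, compute codeword c = mG in F_2^9, then tally its weight.
  m = 0000 → c = 000000000, weight = 0.
  m = 1000 → c = 010110001, weight = 4.
  m = 0100 → c = 011010001, weight = 4.
  m = 1100 → c = 001100000, weight = 2.
  m = 0010 → c = 101101100, weight = 5.
  m = 1010 → c = 111011101, weight = 7.
  m = 0110 → c = 110111101, weight = 7.
  m = 1110 → c = 100001100, weight = 3.
  m = 0001 → c = 000111010, weight = 4.
  m = 1001 → c = 010001011, weight = 4.
  m = 0101 → c = 011101011, weight = 6.
  m = 1101 → c = 001011010, weight = 4.
  m = 0011 → c = 101010110, weight = 5.
  m = 1011 → c = 111100111, weight = 7.
  m = 0111 → c = 110000111, weight = 5.
  m = 1111 → c = 100110110, weight = 5.
Tally weights:
  weight 0: 1 codewords.
  weight 2: 1 codewords.
  weight 3: 1 codewords.
  weight 4: 5 codewords.
  weight 5: 4 codewords.
  weight 6: 1 codewords.
  weight 7: 3 codewords.
Minimum distance d = smallest w > 0 with A_w > 0 = 2.
Sanity: Σ A_w = 16 = 2^4 = 16 ✓.


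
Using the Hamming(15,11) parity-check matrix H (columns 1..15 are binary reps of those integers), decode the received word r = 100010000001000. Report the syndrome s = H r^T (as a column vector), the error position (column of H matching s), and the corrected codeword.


s = (1, 0, 0, 0)^T, error position = 8, corrected codeword c = 100010010001000

Compute s = H r^T mod 2 one row at a time:
  s_1 = 0 + 0 + 0 + 0 + 1 + 0 + 0 + 0 = 1 ≡ 1 (mod 2).
  s_2 = 0 + 1 + 0 + 0 + 1 + 0 + 0 + 0 = 2 ≡ 0 (mod 2).
  s_3 = 0 + 0 + 0 + 0 + 0 + 0 + 0 + 0 = 0 ≡ 0 (mod 2).
  s_4 = 1 + 0 + 1 + 0 + 0 + 0 + 0 + 0 = 2 ≡ 0 (mod 2).
s = (1, 0, 0, 0)^T — this equals column 8 of H (binary 1000), so error is at position 8.
Correct: flip bit 8 of r = 100010000001000 to get c = 100010010001000.


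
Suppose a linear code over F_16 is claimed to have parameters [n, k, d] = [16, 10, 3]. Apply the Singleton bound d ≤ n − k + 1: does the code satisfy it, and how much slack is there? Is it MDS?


Singleton RHS = n − k + 1 = 7, slack = 4, bound satisfied, not MDS.

Singleton bound: d ≤ n − k + 1.
Here n = 16, k = 10, so n − k + 1 = 7.
Given d = 3, check d ≤ 7: YES.
Slack = (n − k + 1) − d = 4.
The code is NOT MDS (slack = 4 > 0).
Description: the claimed parameters are [16, 10, 3]_16; such a code would be non-MDS.


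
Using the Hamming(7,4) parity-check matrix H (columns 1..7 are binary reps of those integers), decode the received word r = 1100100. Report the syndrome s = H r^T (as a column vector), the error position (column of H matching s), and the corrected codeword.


s = (1, 1, 0)^T, error position = 6, corrected codeword c = 1100110

Compute s = H r^T mod 2 one row at a time:
  s_1 = 0 + 1 + 0 + 0 = 1 ≡ 1 (mod 2).
  s_2 = 1 + 0 + 0 + 0 = 1 ≡ 1 (mod 2).
  s_3 = 1 + 0 + 1 + 0 = 2 ≡ 0 (mod 2).
s = (1, 1, 0)^T — this equals column 6 of H (binary 110), so error is at position 6.
Correct: flip bit 6 of r = 1100100 to get c = 1100110.


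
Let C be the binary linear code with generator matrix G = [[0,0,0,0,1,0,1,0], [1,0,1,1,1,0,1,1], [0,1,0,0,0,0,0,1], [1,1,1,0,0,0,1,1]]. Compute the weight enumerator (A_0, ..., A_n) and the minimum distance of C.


Weight distribution: A_0 = 1, A_2 = 2, A_3 = 6, A_4 = 3, A_5 = 2, A_6 = 2. Minimum distance d = 2.

Enumerate all 2^4 = 16 messages m ∈ F_2^4.
For each, compute codeword c = mG in F_2^8, then tally its weight.
  m = 0000 → c = 00000000, weight = 0.
  m = 1000 → c = 00001010, weight = 2.
  m = 0100 → c = 10111011, weight = 6.
  m = 1100 → c = 10110001, weight = 4.
  m = 0010 → c = 01000001, weight = 2.
  m = 1010 → c = 01001011, weight = 4.
  m = 0110 → c = 11111010, weight = 6.
  m = 1110 → c = 11110000, weight = 4.
  m = 0001 → c = 11100011, weight = 5.
  m = 1001 → c = 11101001, weight = 5.
  m = 0101 → c = 01011000, weight = 3.
  m = 1101 → c = 01010010, weight = 3.
  m = 0011 → c = 10100010, weight = 3.
  m = 1011 → c = 10101000, weight = 3.
  m = 0111 → c = 00011001, weight = 3.
  m = 1111 → c = 00010011, weight = 3.
Tally weights:
  weight 0: 1 codewords.
  weight 2: 2 codewords.
  weight 3: 6 codewords.
  weight 4: 3 codewords.
  weight 5: 2 codewords.
  weight 6: 2 codewords.
Minimum distance d = smallest w > 0 with A_w > 0 = 2.
Sanity: Σ A_w = 16 = 2^4 = 16 ✓.


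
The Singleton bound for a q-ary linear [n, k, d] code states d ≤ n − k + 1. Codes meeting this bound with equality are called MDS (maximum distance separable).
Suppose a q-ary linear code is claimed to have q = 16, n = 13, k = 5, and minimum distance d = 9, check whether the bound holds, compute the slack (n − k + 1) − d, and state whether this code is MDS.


Singleton RHS = n − k + 1 = 9, slack = 0, bound satisfied, MDS.

Singleton bound: d ≤ n − k + 1.
Here n = 13, k = 5, so n − k + 1 = 9.
Given d = 9, check d ≤ 9: YES.
Slack = (n − k + 1) − d = 0.
The code is MDS (slack = 0).
Description: the claimed parameters are [13, 5, 9]_16; such a code would be MDS (meets Singleton bound).


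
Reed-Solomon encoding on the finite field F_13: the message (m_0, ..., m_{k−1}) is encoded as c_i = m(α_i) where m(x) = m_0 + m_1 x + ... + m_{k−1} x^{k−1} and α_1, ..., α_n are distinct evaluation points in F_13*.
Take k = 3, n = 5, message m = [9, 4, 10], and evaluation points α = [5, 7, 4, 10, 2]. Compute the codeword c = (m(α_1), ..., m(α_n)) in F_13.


c = [6, 7, 3, 9, 5]

Message polynomial: m(x) = 9 + 4·x + 10·x^2 (mod 13).
For each evaluation point α_i, compute m(α_i) mod 13:
  α_1 = 5: Horner steps 10 → 2 → 6, so m(5) = 6.
  α_2 = 7: Horner steps 10 → 9 → 7, so m(7) = 7.
  α_3 = 4: Horner steps 10 → 5 → 3, so m(4) = 3.
  α_4 = 10: Horner steps 10 → 0 → 9, so m(10) = 9.
  α_5 = 2: Horner steps 10 → 11 → 5, so m(2) = 5.
Codeword c = [6, 7, 3, 9, 5] ∈ F_13^5.


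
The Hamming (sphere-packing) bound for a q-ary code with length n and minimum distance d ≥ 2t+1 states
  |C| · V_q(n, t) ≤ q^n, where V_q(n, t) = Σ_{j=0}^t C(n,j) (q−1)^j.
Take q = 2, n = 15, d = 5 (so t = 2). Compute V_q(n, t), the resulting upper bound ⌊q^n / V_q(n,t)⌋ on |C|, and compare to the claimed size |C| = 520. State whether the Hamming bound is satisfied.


V_q(n, t) = 121, q^n = 32768, Hamming bound = 270, |C| = 520 > bound (violated).

Step 1: Compute V_q(n, t) = Σ_{j=0}^2 C(n, j) (q−1)^j.
  j = 0: C(15,0)·(1)^0 = 1·1 = 1.
  j = 1: C(15,1)·(1)^1 = 15·1 = 15.
  j = 2: C(15,2)·(1)^2 = 105·1 = 105.
  V_q(n, t) = 1 + 15 + 105 = 121.
Step 2: q^n = 2^15 = 32768.
Step 3: Hamming bound ⌊q^n / V_q(n,t)⌋ = ⌊32768/121⌋ = 270.
Step 4: Compare |C| = 520 to 270: violated.
The claimed |C| lies above the Hamming bound, so no 2-ary code of length 15 with d ≥ 5 can have 520 codewords.
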